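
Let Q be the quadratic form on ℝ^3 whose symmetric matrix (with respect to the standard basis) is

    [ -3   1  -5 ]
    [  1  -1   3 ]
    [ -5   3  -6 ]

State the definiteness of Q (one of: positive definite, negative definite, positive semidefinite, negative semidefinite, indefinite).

indefinite

Symmetric row and column elimination reduces A to a congruent diagonal form with pivots -3, -2/3, 5.
So there are 1 positive, 2 negative pivots.
Hence Q is indefinite.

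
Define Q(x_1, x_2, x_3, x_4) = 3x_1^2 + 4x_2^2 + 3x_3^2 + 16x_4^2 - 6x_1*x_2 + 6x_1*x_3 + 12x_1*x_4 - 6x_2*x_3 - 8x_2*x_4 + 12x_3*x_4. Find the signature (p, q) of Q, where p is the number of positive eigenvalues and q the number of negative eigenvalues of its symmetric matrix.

(2, 0)

The associated matrix is A = [[3, -3, 3, 6], [-3, 4, -3, -4], [3, -3, 3, 6], [6, -4, 6, 16]].
Applying the same elementary operations to the rows and columns of A produces a congruent diagonal matrix with entries 3, 1, 0, 0.
So there are 2 positive, 2 zero pivots.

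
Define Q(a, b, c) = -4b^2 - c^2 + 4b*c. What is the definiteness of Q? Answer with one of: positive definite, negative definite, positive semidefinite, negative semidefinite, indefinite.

The associated matrix is A = [[0, 0, 0], [0, -4, 2], [0, 2, -1]].
Row-reducing A symmetrically gives the diagonal entries 0, -4, 0.
So there are 1 negative, 2 zero pivots.
Hence Q is negative semidefinite.

negative semidefinite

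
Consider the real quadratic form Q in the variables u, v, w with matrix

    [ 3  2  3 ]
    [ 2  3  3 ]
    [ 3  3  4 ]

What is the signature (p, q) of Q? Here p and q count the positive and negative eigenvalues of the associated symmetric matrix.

Applying the same elementary operations to the rows and columns of A produces a congruent diagonal matrix with entries 3, 5/3, 2/5.
So there are 3 positive pivots.

(3, 0)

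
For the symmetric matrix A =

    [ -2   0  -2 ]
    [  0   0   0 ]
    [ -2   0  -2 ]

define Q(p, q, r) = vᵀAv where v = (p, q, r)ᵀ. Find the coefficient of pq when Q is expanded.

The coefficient of pq is A[1,2] + A[2,1] = 2·0 = 0.

0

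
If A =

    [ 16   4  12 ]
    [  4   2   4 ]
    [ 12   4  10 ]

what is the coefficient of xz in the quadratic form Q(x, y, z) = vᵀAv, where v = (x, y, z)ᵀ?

24

The coefficient of xz is A[1,3] + A[3,1] = 2·12 = 24.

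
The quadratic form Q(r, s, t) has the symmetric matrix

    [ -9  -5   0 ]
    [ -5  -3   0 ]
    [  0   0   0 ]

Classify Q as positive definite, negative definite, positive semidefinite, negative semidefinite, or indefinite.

Symmetric row and column elimination reduces A to a congruent diagonal form with pivots -9, -2/9, 0.
So there are 2 negative, 1 zero pivots.
Hence Q is negative semidefinite.

negative semidefinite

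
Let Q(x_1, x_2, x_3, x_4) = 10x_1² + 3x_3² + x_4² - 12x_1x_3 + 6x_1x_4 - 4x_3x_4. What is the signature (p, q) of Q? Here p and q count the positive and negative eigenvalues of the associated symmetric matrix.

The symmetric matrix is A = [[10, 0, -6, 3], [0, 0, 0, 0], [-6, 0, 3, -2], [3, 0, -2, 1]].
Symmetric row and column elimination reduces A to a congruent diagonal form with pivots 10, 0, -3/5, 1/6.
That gives 2 positive, 1 negative, 1 zero pivots.

(2, 1)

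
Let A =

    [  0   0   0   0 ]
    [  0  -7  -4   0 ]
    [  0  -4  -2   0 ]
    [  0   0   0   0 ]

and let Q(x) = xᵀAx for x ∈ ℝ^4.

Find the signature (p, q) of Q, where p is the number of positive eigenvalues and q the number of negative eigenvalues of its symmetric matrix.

(1, 1)

Row-reducing A symmetrically gives the diagonal entries 0, -7, 2/7, 0.
So there are 1 positive, 1 negative, 2 zero pivots.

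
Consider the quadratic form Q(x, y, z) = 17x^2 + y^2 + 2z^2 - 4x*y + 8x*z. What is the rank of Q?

3

Write A = [[17, -2, 4], [-2, 1, 0], [4, 0, 2]].
An LDLᵀ factorisation of A has diagonal entries 17, 13/17, 10/13.
So there are 3 positive pivots.
The rank is the number of nonzero pivots: 3.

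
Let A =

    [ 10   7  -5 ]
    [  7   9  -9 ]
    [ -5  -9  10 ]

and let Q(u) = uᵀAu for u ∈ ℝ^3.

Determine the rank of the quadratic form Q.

3

Symmetric row and column elimination reduces A to a congruent diagonal form with pivots 10, 41/10, 5/41.
Counting signs: 3 positive.
The rank is the number of nonzero pivots: 3.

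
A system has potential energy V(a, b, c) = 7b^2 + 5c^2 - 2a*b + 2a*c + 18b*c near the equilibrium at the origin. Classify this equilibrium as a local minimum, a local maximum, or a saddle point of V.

The Hessian at the origin is H = [[0, -2, 2], [-2, 14, 18], [2, 18, 10]].
H is indefinite, so the origin is a saddle point.

saddle point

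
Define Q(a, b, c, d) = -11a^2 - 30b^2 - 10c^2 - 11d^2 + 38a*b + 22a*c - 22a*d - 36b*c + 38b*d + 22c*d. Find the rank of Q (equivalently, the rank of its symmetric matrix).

Write A = [[-11, 19, 11, -11], [19, -30, -18, 19], [11, -18, -10, 11], [-11, 19, 11, -11]].
Congruent diagonalization of A (simultaneous row and column reduction) yields pivots -11, 31/11, 20/31, 0.
So there are 2 positive, 1 negative, 1 zero pivots.
The rank is the number of nonzero pivots: 3.

3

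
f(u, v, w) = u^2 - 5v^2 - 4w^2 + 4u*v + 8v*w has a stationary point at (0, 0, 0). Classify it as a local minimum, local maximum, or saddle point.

saddle point

The Hessian at the origin is H = [[2, 4, 0], [4, -10, 8], [0, 8, -8]].
Congruent diagonalization of H (simultaneous row and column reduction) yields pivots 2, -18, -40/9.
That gives 1 positive, 2 negative pivots.
H is indefinite, so the origin is a saddle point.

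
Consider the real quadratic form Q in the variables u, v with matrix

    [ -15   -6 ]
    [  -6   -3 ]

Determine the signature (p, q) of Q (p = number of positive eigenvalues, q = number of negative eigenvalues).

(0, 2)

Symmetric row and column elimination reduces A to a congruent diagonal form with pivots -15, -3/5.
So there are 2 negative pivots.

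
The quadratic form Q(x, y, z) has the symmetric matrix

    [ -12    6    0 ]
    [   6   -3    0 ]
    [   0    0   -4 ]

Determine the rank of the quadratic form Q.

2

Symmetric row and column elimination reduces A to a congruent diagonal form with pivots -12, 0, -4.
Counting signs: 2 negative, 1 zero.
The rank is the number of nonzero pivots: 2.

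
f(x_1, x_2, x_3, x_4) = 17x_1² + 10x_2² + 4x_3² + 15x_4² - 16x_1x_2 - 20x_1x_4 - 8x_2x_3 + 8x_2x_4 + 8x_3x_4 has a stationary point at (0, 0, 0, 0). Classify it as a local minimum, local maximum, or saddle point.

The Hessian at the origin is H = [[34, -16, 0, -20], [-16, 20, -8, 8], [0, -8, 8, 8], [-20, 8, 8, 30]].
Symmetric row and column elimination reduces H to a congruent diagonal form with pivots 34, 212/17, 152/53, 10/19.
Counting signs: 4 positive.
H is positive definite, so the origin is a strict local minimum.

local minimum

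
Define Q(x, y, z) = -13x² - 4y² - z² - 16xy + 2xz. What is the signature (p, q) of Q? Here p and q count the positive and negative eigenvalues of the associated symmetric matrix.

(1, 2)

The associated matrix is A = [[-13, -8, 1], [-8, -4, 0], [1, 0, -1]].
Row-reducing A symmetrically gives the diagonal entries -13, 12/13, -4/3.
That gives 1 positive, 2 negative pivots.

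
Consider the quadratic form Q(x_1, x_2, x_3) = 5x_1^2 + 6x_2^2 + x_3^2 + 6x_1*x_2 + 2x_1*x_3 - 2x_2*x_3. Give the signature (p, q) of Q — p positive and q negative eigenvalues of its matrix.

(3, 0)

The symmetric matrix is A = [[5, 3, 1], [3, 6, -1], [1, -1, 1]].
Symmetric row and column elimination reduces A to a congruent diagonal form with pivots 5, 21/5, 4/21.
So there are 3 positive pivots.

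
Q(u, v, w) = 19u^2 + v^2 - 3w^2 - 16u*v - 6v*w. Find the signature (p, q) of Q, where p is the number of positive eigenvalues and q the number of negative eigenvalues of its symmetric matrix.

The associated matrix is A = [[19, -8, 0], [-8, 1, -3], [0, -3, -3]].
Row-reducing A symmetrically gives the diagonal entries 19, -45/19, 4/5.
So there are 2 positive, 1 negative pivots.

(2, 1)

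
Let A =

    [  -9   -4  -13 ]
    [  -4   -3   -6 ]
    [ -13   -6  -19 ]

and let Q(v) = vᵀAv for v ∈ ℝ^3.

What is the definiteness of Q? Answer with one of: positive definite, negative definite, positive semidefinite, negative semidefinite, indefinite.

negative definite

Leading principal minors: Δ_1 = -9, Δ_2 = 11, Δ_3 = -2.
The signs alternate starting with Δ_1 < 0, so by Sylvester's criterion Q is negative definite.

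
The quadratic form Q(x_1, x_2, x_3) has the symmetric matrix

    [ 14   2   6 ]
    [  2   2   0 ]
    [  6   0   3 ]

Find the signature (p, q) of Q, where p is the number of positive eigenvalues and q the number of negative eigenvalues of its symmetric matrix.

Congruent diagonalization of A (simultaneous row and column reduction) yields pivots 14, 12/7, 0.
That gives 2 positive, 1 zero pivots.

(2, 0)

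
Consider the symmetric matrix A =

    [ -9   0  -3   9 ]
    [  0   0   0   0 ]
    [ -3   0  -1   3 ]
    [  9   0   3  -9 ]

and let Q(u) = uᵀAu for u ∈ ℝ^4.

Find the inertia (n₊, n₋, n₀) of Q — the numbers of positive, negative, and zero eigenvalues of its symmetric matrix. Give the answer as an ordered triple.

Applying the same elementary operations to the rows and columns of A produces a congruent diagonal matrix with entries -9, 0, 0, 0.
Counting signs: 1 negative, 3 zero.

(0, 1, 3)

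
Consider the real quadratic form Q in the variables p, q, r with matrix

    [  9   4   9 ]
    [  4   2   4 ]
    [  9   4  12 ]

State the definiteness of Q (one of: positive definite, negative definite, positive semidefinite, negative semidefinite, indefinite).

positive definite

Leading principal minors: Δ_1 = 9, Δ_2 = 2, Δ_3 = 6.
All leading principal minors are positive, so by Sylvester's criterion Q is positive definite.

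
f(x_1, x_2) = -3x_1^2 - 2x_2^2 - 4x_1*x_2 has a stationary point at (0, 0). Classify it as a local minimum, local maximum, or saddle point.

local maximum

The Hessian at the origin is H = [[-6, -4], [-4, -4]].
det H = -6·-4 − (-4)² = 8 > 0 and H[1,1] = -6 < 0, so H is negative definite.
Therefore the origin is a local maximum.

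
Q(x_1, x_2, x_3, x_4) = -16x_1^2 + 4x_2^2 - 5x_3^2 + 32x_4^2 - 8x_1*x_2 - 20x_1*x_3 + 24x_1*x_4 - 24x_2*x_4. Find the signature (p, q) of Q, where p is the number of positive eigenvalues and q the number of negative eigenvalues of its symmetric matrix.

(1, 2)

The associated matrix is A = [[-16, -4, -10, 12], [-4, 4, 0, -12], [-10, 0, -5, 0], [12, -12, 0, 32]].
Symmetric row and column elimination reduces A to a congruent diagonal form with pivots -16, 5, 0, -4.
That gives 1 positive, 2 negative, 1 zero pivots.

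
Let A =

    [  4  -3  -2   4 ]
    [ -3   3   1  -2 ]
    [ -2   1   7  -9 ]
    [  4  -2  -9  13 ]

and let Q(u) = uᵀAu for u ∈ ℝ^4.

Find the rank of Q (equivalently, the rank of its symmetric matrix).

Symmetric row and column elimination reduces A to a congruent diagonal form with pivots 4, 3/4, 17/3, 10/17.
So there are 4 positive pivots.
The rank is the number of nonzero pivots: 4.

4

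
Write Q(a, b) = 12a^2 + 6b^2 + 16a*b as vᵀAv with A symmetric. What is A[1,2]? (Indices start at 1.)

The coefficient of a·b in Q is 16. For a symmetric A this equals A[1,2] + A[2,1] = 2·A[1,2].
So A[1,2] = 16/2 = 8.

8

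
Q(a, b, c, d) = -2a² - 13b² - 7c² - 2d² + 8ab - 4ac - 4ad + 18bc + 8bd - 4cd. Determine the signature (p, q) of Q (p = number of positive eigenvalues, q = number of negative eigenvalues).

(0, 2)

The associated matrix is A = [[-2, 4, -2, -2], [4, -13, 9, 4], [-2, 9, -7, -2], [-2, 4, -2, -2]].
Row-reducing A symmetrically gives the diagonal entries -2, -5, 0, 0.
That gives 2 negative, 2 zero pivots.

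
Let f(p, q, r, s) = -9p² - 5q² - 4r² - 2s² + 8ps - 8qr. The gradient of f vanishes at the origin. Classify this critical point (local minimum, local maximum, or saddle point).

The Hessian at the origin is H = [[-18, 0, 0, 8], [0, -10, -8, 0], [0, -8, -8, 0], [8, 0, 0, -4]].
Applying the same elementary operations to the rows and columns of H produces a congruent diagonal matrix with entries -18, -10, -8/5, -4/9.
That gives 4 negative pivots.
H is negative definite, so the origin is a strict local maximum.

local maximum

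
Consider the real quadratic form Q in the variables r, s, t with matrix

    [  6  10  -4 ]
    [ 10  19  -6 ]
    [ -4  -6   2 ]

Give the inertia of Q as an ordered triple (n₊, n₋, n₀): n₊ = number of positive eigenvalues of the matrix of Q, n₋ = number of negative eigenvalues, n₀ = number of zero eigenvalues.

(2, 1, 0)

Congruent diagonalization of A (simultaneous row and column reduction) yields pivots 6, 7/3, -6/7.
So there are 2 positive, 1 negative pivots.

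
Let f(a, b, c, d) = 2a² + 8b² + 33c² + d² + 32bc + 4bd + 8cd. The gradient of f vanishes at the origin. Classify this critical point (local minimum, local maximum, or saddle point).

local minimum

The Hessian at the origin is H = [[4, 0, 0, 0], [0, 16, 32, 4], [0, 32, 66, 8], [0, 4, 8, 2]].
Symmetric row and column elimination reduces H to a congruent diagonal form with pivots 4, 16, 2, 1.
So there are 4 positive pivots.
H is positive definite, so the origin is a strict local minimum.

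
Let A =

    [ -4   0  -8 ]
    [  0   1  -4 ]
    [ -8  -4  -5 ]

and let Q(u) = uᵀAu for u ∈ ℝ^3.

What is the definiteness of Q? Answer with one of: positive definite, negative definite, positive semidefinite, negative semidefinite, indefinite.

Congruent diagonalization of A (simultaneous row and column reduction) yields pivots -4, 1, -5.
So there are 1 positive, 2 negative pivots.
Hence Q is indefinite.

indefinite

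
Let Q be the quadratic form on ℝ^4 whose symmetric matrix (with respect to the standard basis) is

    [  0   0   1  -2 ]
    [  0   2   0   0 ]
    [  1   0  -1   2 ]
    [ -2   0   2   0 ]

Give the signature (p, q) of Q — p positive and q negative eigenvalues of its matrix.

By Sylvester's law of inertia any congruent diagonalization of A has 3 positive, 1 negative and 0 zero entries.

(3, 1)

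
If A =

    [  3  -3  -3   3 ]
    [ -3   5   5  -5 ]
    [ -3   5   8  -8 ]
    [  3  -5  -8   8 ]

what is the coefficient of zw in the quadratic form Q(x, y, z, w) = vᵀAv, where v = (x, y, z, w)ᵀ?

-16

The coefficient of zw is A[3,4] + A[4,3] = 2·(-8) = -16.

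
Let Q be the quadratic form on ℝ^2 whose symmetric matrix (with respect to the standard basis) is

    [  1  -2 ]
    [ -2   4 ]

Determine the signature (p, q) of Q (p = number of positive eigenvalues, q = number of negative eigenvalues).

(1, 0)

Congruent diagonalization of A (simultaneous row and column reduction) yields pivots 1, 0.
That gives 1 positive, 1 zero pivots.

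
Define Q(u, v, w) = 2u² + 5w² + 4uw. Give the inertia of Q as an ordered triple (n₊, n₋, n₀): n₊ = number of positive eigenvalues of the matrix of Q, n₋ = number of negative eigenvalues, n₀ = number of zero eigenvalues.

The symmetric matrix is A = [[2, 0, 2], [0, 0, 0], [2, 0, 5]].
Applying the same elementary operations to the rows and columns of A produces a congruent diagonal matrix with entries 2, 0, 3.
That gives 2 positive, 1 zero pivots.

(2, 0, 1)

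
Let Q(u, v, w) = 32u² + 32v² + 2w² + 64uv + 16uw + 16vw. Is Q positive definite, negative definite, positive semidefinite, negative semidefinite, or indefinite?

positive semidefinite

The symmetric matrix is A = [[32, 32, 8], [32, 32, 8], [8, 8, 2]].
Row-reducing A symmetrically gives the diagonal entries 32, 0, 0.
That gives 1 positive, 2 zero pivots.
Hence Q is positive semidefinite.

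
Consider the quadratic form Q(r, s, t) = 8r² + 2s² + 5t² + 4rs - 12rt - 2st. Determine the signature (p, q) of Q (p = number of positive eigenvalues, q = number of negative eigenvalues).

The associated matrix is A = [[8, 2, -6], [2, 2, -1], [-6, -1, 5]].
Symmetric row and column elimination reduces A to a congruent diagonal form with pivots 8, 3/2, 1/3.
Counting signs: 3 positive.

(3, 0)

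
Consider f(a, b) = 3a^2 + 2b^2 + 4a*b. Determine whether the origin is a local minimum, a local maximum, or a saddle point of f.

local minimum

The Hessian at the origin is H = [[6, 4], [4, 4]].
det H = 6·4 − (4)² = 8 > 0 and H[1,1] = 6 > 0, so H is positive definite.
Therefore the origin is a local minimum.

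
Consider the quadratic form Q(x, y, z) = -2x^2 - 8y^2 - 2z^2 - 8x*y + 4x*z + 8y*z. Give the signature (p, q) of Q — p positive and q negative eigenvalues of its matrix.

(0, 1)

The symmetric matrix is A = [[-2, -4, 2], [-4, -8, 4], [2, 4, -2]].
Applying the same elementary operations to the rows and columns of A produces a congruent diagonal matrix with entries -2, 0, 0.
That gives 1 negative, 2 zero pivots.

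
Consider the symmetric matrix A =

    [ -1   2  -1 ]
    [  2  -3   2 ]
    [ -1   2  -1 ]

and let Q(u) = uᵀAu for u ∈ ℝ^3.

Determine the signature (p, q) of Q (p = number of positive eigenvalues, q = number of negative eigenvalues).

Applying the same elementary operations to the rows and columns of A produces a congruent diagonal matrix with entries -1, 1, 0.
So there are 1 positive, 1 negative, 1 zero pivots.

(1, 1)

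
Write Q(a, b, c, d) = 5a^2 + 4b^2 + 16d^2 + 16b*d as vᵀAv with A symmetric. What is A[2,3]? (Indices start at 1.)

0

The coefficient of b·c in Q is 0. For a symmetric A this equals A[2,3] + A[3,2] = 2·A[2,3].
So A[2,3] = 0/2 = 0.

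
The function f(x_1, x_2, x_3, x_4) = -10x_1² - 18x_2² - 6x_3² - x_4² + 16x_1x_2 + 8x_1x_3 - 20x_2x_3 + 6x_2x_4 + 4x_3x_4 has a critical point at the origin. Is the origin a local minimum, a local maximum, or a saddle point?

The Hessian at the origin is H = [[-20, 16, 8, 0], [16, -36, -20, 6], [8, -20, -12, 4], [0, 6, 4, -2]].
Row-reducing H symmetrically gives the diagonal entries -20, -116/5, -24/29, -1/6.
That gives 4 negative pivots.
H is negative definite, so the origin is a strict local maximum.

local maximum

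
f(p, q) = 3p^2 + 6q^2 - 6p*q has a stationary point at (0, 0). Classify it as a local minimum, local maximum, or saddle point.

The Hessian at the origin is H = [[6, -6], [-6, 12]].
det H = 6·12 − (-6)² = 36 > 0 and H[1,1] = 6 > 0, so H is positive definite.
Therefore the origin is a local minimum.

local minimum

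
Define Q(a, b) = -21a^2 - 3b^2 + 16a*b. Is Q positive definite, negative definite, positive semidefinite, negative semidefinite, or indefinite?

indefinite

The symmetric matrix of Q is [[-21, 8], [8, -3]].
For the 2×2 matrix [[-21, 8], [8, -3]]: det = -21·-3 − (8)² = -1, trace = -24.
det < 0 so the eigenvalues have opposite signs; the form is indefinite.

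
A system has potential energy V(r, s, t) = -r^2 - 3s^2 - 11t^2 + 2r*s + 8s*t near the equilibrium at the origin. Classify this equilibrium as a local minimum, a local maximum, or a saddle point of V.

local maximum

The Hessian at the origin is H = [[-2, 2, 0], [2, -6, 8], [0, 8, -22]].
Congruent diagonalization of H (simultaneous row and column reduction) yields pivots -2, -4, -6.
Counting signs: 3 negative.
H is negative definite, so the origin is a strict local maximum.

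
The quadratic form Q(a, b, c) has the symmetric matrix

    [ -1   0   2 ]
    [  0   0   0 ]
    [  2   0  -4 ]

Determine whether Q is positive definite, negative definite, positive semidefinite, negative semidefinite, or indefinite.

Congruent diagonalization of A (simultaneous row and column reduction) yields pivots -1, 0, 0.
Counting signs: 1 negative, 2 zero.
Hence Q is negative semidefinite.

negative semidefinite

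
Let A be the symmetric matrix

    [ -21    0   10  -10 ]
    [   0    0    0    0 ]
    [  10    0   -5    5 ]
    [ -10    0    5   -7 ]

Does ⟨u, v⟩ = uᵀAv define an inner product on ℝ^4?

no

Congruent diagonalization of A (simultaneous row and column reduction) yields pivots -21, 0, -5/21, -2.
That gives 3 negative, 1 zero pivots.
Hence Q is negative semidefinite.
⟨·,·⟩ is an inner product exactly when A is positive definite.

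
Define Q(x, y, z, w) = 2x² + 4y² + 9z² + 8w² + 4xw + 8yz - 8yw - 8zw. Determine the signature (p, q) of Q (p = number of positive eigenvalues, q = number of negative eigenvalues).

The associated matrix is A = [[2, 0, 0, 2], [0, 4, 4, -4], [0, 4, 9, -4], [2, -4, -4, 8]].
An LDLᵀ factorisation of A has diagonal entries 2, 4, 5, 2.
That gives 4 positive pivots.

(4, 0)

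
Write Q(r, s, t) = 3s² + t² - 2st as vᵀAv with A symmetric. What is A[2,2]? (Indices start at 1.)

3

The coefficient of s² in Q is 3, and that is exactly A[2,2].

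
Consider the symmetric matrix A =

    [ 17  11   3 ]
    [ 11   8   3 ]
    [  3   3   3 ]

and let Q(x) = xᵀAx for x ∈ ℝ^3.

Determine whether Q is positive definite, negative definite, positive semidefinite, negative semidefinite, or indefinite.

positive definite

Leading principal minors: Δ_1 = 17, Δ_2 = 15, Δ_3 = 18.
All leading principal minors are positive, so by Sylvester's criterion Q is positive definite.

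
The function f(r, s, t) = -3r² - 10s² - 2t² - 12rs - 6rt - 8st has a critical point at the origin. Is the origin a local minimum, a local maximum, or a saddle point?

saddle point

The Hessian at the origin is H = [[-6, -12, -6], [-12, -20, -8], [-6, -8, -4]].
An LDLᵀ factorisation of H has diagonal entries -6, 4, -2.
Counting signs: 1 positive, 2 negative.
H is indefinite, so the origin is a saddle point.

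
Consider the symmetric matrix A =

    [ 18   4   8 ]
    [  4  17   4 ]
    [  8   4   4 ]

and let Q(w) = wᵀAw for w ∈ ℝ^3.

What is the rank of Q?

Applying the same elementary operations to the rows and columns of A produces a congruent diagonal matrix with entries 18, 145/9, 4/29.
Counting signs: 3 positive.
The rank is the number of nonzero pivots: 3.

3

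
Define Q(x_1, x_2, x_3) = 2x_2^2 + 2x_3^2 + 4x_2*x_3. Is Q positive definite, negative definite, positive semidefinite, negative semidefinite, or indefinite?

positive semidefinite

Write A = [[0, 0, 0], [0, 2, 2], [0, 2, 2]].
Row-reducing A symmetrically gives the diagonal entries 0, 2, 0.
That gives 1 positive, 2 zero pivots.
Hence Q is positive semidefinite.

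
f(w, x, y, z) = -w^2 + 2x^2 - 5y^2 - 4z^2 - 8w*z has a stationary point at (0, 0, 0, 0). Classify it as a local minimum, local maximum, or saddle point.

saddle point

The Hessian at the origin is H = [[-2, 0, 0, -8], [0, 4, 0, 0], [0, 0, -10, 0], [-8, 0, 0, -8]].
Congruent diagonalization of H (simultaneous row and column reduction) yields pivots -2, 4, -10, 24.
That gives 2 positive, 2 negative pivots.
H is indefinite, so the origin is a saddle point.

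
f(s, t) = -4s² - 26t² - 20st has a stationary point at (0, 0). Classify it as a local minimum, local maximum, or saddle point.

local maximum

The Hessian at the origin is H = [[-8, -20], [-20, -52]].
det H = -8·-52 − (-20)² = 16 > 0 and H[1,1] = -8 < 0, so H is negative definite.
Therefore the origin is a local maximum.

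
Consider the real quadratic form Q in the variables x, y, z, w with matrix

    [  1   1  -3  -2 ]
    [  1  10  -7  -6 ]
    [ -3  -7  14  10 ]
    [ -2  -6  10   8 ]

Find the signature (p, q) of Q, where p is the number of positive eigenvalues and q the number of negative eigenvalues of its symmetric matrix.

(4, 0)

Row-reducing A symmetrically gives the diagonal entries 1, 9, 29/9, 20/29.
So there are 4 positive pivots.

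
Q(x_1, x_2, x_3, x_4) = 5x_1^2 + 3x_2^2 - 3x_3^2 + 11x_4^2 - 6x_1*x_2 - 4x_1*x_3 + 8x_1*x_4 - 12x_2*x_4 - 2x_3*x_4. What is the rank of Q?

4

The symmetric matrix is A = [[5, -3, -2, 4], [-3, 3, 0, -6], [-2, 0, -3, -1], [4, -6, -1, 11]].
An LDLᵀ factorisation of A has diagonal entries 5, 6/5, -5, -6/5.
Counting signs: 2 positive, 2 negative.
The rank is the number of nonzero pivots: 4.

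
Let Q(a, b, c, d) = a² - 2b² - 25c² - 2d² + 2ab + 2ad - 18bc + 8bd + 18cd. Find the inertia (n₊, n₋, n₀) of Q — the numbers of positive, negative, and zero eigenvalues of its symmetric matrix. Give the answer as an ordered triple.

(2, 1, 1)

The symmetric matrix is A = [[1, 1, 0, 1], [1, -2, -9, 4], [0, -9, -25, 9], [1, 4, 9, -2]].
Congruent diagonalization of A (simultaneous row and column reduction) yields pivots 1, -3, 2, 0.
Counting signs: 2 positive, 1 negative, 1 zero.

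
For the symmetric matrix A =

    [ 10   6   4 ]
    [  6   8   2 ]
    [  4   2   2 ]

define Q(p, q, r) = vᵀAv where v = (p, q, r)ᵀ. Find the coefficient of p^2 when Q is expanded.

10

The coefficient of p^2 is the diagonal entry A[1,1] = 10.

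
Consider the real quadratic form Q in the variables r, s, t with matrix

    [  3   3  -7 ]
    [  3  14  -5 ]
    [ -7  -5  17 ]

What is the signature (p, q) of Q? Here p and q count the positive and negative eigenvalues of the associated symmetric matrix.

Congruent diagonalization of A (simultaneous row and column reduction) yields pivots 3, 11, 10/33.
So there are 3 positive pivots.

(3, 0)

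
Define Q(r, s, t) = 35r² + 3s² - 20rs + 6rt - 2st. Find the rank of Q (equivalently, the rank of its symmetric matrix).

The associated matrix is A = [[35, -10, 3], [-10, 3, -1], [3, -1, 0]].
Row-reducing A symmetrically gives the diagonal entries 35, 1/7, -2/5.
Counting signs: 2 positive, 1 negative.
The rank is the number of nonzero pivots: 3.

3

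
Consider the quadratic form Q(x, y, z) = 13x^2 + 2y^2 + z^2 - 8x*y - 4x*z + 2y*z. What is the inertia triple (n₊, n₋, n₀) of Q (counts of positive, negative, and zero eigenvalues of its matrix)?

Write A = [[13, -4, -2], [-4, 2, 1], [-2, 1, 1]].
Row-reducing A symmetrically gives the diagonal entries 13, 10/13, 1/2.
That gives 3 positive pivots.

(3, 0, 0)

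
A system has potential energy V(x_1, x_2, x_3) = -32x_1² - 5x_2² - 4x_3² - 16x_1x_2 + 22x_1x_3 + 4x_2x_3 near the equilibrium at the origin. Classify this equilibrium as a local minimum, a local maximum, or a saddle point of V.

The Hessian at the origin is H = [[-64, -16, 22], [-16, -10, 4], [22, 4, -8]].
Row-reducing H symmetrically gives the diagonal entries -64, -6, -1/16.
So there are 3 negative pivots.
H is negative definite, so the origin is a strict local maximum.

local maximum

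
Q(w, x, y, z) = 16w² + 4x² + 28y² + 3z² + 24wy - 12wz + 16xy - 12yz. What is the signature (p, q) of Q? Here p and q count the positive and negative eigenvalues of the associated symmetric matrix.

(3, 0)

The symmetric matrix is A = [[16, 0, 12, -6], [0, 4, 8, 0], [12, 8, 28, -6], [-6, 0, -6, 3]].
Applying the same elementary operations to the rows and columns of A produces a congruent diagonal matrix with entries 16, 4, 3, 0.
So there are 3 positive, 1 zero pivots.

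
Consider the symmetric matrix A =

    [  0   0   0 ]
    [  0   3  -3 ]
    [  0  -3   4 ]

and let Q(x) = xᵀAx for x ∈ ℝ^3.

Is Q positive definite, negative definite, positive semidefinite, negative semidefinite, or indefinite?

Congruent diagonalization of A (simultaneous row and column reduction) yields pivots 0, 3, 1.
So there are 2 positive, 1 zero pivots.
Hence Q is positive semidefinite.

positive semidefinite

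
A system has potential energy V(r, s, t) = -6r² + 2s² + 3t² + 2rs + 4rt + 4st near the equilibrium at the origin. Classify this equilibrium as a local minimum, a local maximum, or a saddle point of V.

saddle point

The Hessian at the origin is H = [[-12, 2, 4], [2, 4, 4], [4, 4, 6]].
An LDLᵀ factorisation of H has diagonal entries -12, 13/3, 30/13.
So there are 2 positive, 1 negative pivots.
H is indefinite, so the origin is a saddle point.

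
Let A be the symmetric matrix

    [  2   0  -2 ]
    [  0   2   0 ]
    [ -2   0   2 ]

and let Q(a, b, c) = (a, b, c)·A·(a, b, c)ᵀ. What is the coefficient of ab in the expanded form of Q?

The coefficient of ab is A[1,2] + A[2,1] = 2·0 = 0.

0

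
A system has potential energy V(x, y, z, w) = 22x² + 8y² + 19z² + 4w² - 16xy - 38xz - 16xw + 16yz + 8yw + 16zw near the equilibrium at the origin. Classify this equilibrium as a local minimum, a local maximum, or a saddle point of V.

The Hessian at the origin is H = [[44, -16, -38, -16], [-16, 16, 16, 8], [-38, 16, 38, 16], [-16, 8, 16, 8]].
Applying the same elementary operations to the rows and columns of H produces a congruent diagonal matrix with entries 44, 112/11, 33/7, 12/11.
That gives 4 positive pivots.
H is positive definite, so the origin is a strict local minimum.

local minimum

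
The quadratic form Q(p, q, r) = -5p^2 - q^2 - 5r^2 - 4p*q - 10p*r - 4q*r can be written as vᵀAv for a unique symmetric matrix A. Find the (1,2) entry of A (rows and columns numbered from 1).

The coefficient of p·q in Q is -4. For a symmetric A this equals A[1,2] + A[2,1] = 2·A[1,2].
So A[1,2] = -4/2 = -2.

-2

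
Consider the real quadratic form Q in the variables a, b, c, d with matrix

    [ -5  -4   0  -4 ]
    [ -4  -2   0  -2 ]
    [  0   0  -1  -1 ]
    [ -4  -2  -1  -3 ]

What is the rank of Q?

Applying the same elementary operations to the rows and columns of A produces a congruent diagonal matrix with entries -5, 6/5, -1, 0.
That gives 1 positive, 2 negative, 1 zero pivots.
The rank is the number of nonzero pivots: 3.

3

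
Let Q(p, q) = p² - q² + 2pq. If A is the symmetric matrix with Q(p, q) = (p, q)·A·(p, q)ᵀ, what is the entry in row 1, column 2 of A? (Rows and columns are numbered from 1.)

1

The coefficient of p·q in Q is 2. For a symmetric A this equals A[1,2] + A[2,1] = 2·A[1,2].
So A[1,2] = 2/2 = 1.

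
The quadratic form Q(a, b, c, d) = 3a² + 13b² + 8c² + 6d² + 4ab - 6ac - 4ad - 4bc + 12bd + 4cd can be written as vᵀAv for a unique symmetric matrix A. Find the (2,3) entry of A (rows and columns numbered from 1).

-2

The coefficient of b·c in Q is -4. For a symmetric A this equals A[2,3] + A[3,2] = 2·A[2,3].
So A[2,3] = -4/2 = -2.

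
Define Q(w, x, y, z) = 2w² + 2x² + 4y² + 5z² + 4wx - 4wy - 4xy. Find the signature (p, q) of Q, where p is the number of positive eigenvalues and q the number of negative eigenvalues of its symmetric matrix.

The associated matrix is A = [[2, 2, -2, 0], [2, 2, -2, 0], [-2, -2, 4, 0], [0, 0, 0, 5]].
Symmetric row and column elimination reduces A to a congruent diagonal form with pivots 2, 0, 2, 5.
So there are 3 positive, 1 zero pivots.

(3, 0)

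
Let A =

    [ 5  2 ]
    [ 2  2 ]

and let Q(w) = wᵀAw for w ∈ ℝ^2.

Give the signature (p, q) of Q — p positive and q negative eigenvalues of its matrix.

(2, 0)

Applying the same elementary operations to the rows and columns of A produces a congruent diagonal matrix with entries 5, 6/5.
So there are 2 positive pivots.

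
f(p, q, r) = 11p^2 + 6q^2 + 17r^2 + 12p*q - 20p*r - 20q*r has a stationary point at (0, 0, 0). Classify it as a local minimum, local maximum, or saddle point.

The Hessian at the origin is H = [[22, 12, -20], [12, 12, -20], [-20, -20, 34]].
Row-reducing H symmetrically gives the diagonal entries 22, 60/11, 2/3.
So there are 3 positive pivots.
H is positive definite, so the origin is a strict local minimum.

local minimum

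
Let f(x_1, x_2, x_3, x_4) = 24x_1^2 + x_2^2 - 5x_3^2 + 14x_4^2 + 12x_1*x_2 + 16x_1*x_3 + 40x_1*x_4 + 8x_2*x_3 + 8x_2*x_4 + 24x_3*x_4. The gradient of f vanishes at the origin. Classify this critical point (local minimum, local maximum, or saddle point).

saddle point

The Hessian at the origin is H = [[48, 12, 16, 40], [12, 2, 8, 8], [16, 8, -10, 24], [40, 8, 24, 28]].
Congruent diagonalization of H (simultaneous row and column reduction) yields pivots 48, -1, 2/3, -12.
Counting signs: 2 positive, 2 negative.
H is indefinite, so the origin is a saddle point.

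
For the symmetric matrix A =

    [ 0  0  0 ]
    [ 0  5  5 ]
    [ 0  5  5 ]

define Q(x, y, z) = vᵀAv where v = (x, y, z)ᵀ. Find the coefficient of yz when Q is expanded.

The coefficient of yz is A[2,3] + A[3,2] = 2·5 = 10.

10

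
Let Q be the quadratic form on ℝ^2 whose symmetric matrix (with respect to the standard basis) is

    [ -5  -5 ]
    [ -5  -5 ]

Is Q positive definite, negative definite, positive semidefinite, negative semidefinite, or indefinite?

Congruent diagonalization of A (simultaneous row and column reduction) yields pivots -5, 0.
Counting signs: 1 negative, 1 zero.
Hence Q is negative semidefinite.

negative semidefinite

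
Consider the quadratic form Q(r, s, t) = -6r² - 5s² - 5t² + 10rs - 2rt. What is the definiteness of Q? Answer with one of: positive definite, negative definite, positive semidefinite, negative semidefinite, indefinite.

negative definite

The symmetric matrix of Q is A = [[-6, 5, -1], [5, -5, 0], [-1, 0, -5]].
Leading principal minors: Δ_1 = -6, Δ_2 = 5, Δ_3 = -20.
The signs alternate starting with Δ_1 < 0, so by Sylvester's criterion Q is negative definite.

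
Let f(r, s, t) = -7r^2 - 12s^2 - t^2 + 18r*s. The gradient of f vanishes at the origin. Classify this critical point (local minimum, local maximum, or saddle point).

local maximum

The Hessian at the origin is H = [[-14, 18, 0], [18, -24, 0], [0, 0, -2]].
Congruent diagonalization of H (simultaneous row and column reduction) yields pivots -14, -6/7, -2.
So there are 3 negative pivots.
H is negative definite, so the origin is a strict local maximum.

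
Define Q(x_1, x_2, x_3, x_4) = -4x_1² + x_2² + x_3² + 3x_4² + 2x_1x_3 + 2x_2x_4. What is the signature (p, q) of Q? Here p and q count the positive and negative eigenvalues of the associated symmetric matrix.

The symmetric matrix is A = [[-4, 0, 1, 0], [0, 1, 0, 1], [1, 0, 1, 0], [0, 1, 0, 3]].
Congruent diagonalization of A (simultaneous row and column reduction) yields pivots -4, 1, 5/4, 2.
That gives 3 positive, 1 negative pivots.

(3, 1)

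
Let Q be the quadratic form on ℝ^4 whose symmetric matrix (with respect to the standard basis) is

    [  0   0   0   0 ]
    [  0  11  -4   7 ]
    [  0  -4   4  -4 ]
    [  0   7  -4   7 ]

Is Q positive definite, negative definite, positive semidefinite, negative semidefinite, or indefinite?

Congruent diagonalization of A (simultaneous row and column reduction) yields pivots 0, 11, 28/11, 12/7.
That gives 3 positive, 1 zero pivots.
Hence Q is positive semidefinite.

positive semidefinite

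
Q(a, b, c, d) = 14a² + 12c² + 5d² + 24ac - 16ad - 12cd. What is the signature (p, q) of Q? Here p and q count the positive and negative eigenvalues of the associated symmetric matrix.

(2, 0)

Write A = [[14, 0, 12, -8], [0, 0, 0, 0], [12, 0, 12, -6], [-8, 0, -6, 5]].
Applying the same elementary operations to the rows and columns of A produces a congruent diagonal matrix with entries 14, 0, 12/7, 0.
So there are 2 positive, 2 zero pivots.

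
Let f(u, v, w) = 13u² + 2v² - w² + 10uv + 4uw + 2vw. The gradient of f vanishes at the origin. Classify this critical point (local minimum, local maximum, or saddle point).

The Hessian at the origin is H = [[26, 10, 4], [10, 4, 2], [4, 2, -2]].
An LDLᵀ factorisation of H has diagonal entries 26, 2/13, -4.
That gives 2 positive, 1 negative pivots.
H is indefinite, so the origin is a saddle point.

saddle point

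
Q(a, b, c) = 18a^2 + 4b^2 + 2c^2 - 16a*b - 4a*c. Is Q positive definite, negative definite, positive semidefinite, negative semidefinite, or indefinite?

positive semidefinite

The associated matrix is A = [[18, -8, -2], [-8, 4, 0], [-2, 0, 2]].
Symmetric row and column elimination reduces A to a congruent diagonal form with pivots 18, 4/9, 0.
So there are 2 positive, 1 zero pivots.
Hence Q is positive semidefinite.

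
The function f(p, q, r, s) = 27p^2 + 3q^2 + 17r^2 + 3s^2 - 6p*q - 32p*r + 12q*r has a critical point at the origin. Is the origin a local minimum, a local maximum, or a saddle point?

The Hessian at the origin is H = [[54, -6, -32, 0], [-6, 6, 12, 0], [-32, 12, 34, 0], [0, 0, 0, 6]].
Congruent diagonalization of H (simultaneous row and column reduction) yields pivots 54, 16/3, 5/3, 6.
That gives 4 positive pivots.
H is positive definite, so the origin is a strict local minimum.

local minimum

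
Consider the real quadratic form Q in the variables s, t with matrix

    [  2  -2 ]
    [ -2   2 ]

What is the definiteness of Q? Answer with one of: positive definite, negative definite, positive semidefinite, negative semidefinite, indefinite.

For the 2×2 matrix [[2, -2], [-2, 2]]: det = 2·2 − (-2)² = 0, trace = 4.
det = 0 so one eigenvalue is zero; the form is semidefinite with the sign of the trace.

positive semidefinite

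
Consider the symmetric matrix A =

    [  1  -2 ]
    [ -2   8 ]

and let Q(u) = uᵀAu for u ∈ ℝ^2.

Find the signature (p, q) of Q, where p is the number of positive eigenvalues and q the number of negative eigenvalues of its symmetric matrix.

Row-reducing A symmetrically gives the diagonal entries 1, 4.
Counting signs: 2 positive.

(2, 0)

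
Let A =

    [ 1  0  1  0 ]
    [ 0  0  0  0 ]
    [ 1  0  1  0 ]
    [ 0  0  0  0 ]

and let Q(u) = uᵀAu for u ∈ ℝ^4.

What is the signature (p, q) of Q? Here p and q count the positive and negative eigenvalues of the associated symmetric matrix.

(1, 0)

Applying the same elementary operations to the rows and columns of A produces a congruent diagonal matrix with entries 1, 0, 0, 0.
So there are 1 positive, 3 zero pivots.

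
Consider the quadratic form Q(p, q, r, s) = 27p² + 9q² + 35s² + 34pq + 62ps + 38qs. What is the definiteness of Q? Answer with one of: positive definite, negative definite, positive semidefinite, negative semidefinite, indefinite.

indefinite

Write A = [[27, 17, 0, 31], [17, 9, 0, 19], [0, 0, 0, 0], [31, 19, 0, 35]].
Congruent diagonalization of A (simultaneous row and column reduction) yields pivots 27, -46/27, 0, -10/23.
Counting signs: 1 positive, 2 negative, 1 zero.
Hence Q is indefinite.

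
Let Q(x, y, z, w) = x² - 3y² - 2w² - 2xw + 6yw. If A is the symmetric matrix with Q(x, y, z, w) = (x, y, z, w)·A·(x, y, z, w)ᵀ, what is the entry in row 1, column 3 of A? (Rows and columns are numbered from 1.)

The coefficient of x·z in Q is 0. For a symmetric A this equals A[1,3] + A[3,1] = 2·A[1,3].
So A[1,3] = 0/2 = 0.

0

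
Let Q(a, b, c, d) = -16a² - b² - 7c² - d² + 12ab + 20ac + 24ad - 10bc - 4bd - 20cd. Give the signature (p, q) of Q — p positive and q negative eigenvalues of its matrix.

(2, 2)

The symmetric matrix is A = [[-16, 6, 10, 12], [6, -1, -5, -2], [10, -5, -7, -10], [12, -2, -10, -1]].
Congruent diagonalization of A (simultaneous row and column reduction) yields pivots -16, 5/4, -2, 3.
Counting signs: 2 positive, 2 negative.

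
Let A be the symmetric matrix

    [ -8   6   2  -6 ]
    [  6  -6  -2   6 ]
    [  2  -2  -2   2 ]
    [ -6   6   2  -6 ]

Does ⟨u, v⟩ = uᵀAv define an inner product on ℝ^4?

no

Row-reducing A symmetrically gives the diagonal entries -8, -3/2, -4/3, 0.
That gives 3 negative, 1 zero pivots.
Hence Q is negative semidefinite.
⟨·,·⟩ is an inner product exactly when A is positive definite.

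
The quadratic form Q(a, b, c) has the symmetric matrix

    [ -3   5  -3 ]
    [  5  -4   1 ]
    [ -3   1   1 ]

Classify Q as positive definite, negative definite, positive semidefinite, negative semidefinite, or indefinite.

indefinite

Congruent diagonalization of A (simultaneous row and column reduction) yields pivots -3, 13/3, 4/13.
So there are 2 positive, 1 negative pivots.
Hence Q is indefinite.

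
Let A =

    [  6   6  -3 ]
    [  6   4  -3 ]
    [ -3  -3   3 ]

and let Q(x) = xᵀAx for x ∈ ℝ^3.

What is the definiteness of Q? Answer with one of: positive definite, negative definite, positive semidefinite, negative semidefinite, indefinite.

An LDLᵀ factorisation of A has diagonal entries 6, -2, 3/2.
That gives 2 positive, 1 negative pivots.
Hence Q is indefinite.

indefinite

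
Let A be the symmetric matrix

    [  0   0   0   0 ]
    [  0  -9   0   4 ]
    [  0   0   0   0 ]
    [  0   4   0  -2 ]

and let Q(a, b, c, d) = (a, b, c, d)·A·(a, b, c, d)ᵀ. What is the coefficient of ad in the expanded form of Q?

0

The coefficient of ad is A[1,4] + A[4,1] = 2·0 = 0.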